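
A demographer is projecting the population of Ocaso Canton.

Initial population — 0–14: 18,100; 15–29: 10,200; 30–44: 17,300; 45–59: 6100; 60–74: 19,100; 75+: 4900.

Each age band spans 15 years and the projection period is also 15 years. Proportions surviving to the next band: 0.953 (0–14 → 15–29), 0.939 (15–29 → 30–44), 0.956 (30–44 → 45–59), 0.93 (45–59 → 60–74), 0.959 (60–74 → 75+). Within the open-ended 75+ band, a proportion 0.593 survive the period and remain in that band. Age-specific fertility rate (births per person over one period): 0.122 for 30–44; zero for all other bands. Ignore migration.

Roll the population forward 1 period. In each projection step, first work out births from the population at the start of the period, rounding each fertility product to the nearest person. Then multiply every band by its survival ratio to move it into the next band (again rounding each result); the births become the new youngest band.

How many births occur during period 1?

2111

Period 1:
Births: 17300 × 0.122 = 2111
15–29: 18100 × 0.953 = 17249
30–44: 10200 × 0.939 = 9578
45–59: 17300 × 0.956 = 16539
60–74: 6100 × 0.93 = 5673
75+: 19100 × 0.959 + 4900 × 0.593 = 18317 + 2906 = 21223
Giving 2111 / 17249 / 9578 / 16539 / 5673 / 21223.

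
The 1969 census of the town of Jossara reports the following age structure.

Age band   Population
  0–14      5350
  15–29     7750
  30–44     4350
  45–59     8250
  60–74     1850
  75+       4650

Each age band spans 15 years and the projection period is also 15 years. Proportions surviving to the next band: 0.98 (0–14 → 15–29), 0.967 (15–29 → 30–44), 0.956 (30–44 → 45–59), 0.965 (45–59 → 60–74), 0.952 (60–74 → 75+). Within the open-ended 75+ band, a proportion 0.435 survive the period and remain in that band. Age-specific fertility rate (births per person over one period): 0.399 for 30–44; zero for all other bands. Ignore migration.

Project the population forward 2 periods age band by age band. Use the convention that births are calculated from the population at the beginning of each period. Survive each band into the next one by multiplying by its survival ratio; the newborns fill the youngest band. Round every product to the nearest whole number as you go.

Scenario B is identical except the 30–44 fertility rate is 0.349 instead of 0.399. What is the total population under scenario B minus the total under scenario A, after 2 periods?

-588

(Bands numbered youngest = 1 to oldest = 6.)
Period 1:
Births: 4350 * 0.399 = 1736
Band 2: 5350 * 0.98 = 5243
Band 3: 7750 * 0.967 = 7494
Band 4: 4350 * 0.956 = 4159
Band 5: 8250 * 0.965 = 7961
Band 6: 1850 * 0.952 + 4650 * 0.435 = 1761 + 2023 = 3784
Giving 1736 / 5243 / 7494 / 4159 / 7961 / 3784.
Period 2:
Births: 7494 * 0.399 = 2990
Band 2: 1736 * 0.98 = 1701
Band 3: 5243 * 0.967 = 5070
Band 4: 7494 * 0.956 = 7164
Band 5: 4159 * 0.965 = 4013
Band 6: 7961 * 0.952 + 3784 * 0.435 = 7579 + 1646 = 9225
Giving 2990 / 1701 / 5070 / 7164 / 4013 / 9225.
Scenario A total after 2 periods: 30163
Scenario B projection —
Period 1:
Births: 4350 * 0.349 = 1518
Band 2: 5350 * 0.98 = 5243
Band 3: 7750 * 0.967 = 7494
Band 4: 4350 * 0.956 = 4159
Band 5: 8250 * 0.965 = 7961
Band 6: 1850 * 0.952 + 4650 * 0.435 = 1761 + 2023 = 3784
Giving 1518 / 5243 / 7494 / 4159 / 7961 / 3784.
Period 2:
Births: 7494 * 0.349 = 2615
Band 2: 1518 * 0.98 = 1488
Band 3: 5243 * 0.967 = 5070
Band 4: 7494 * 0.956 = 7164
Band 5: 4159 * 0.965 = 4013
Band 6: 7961 * 0.952 + 3784 * 0.435 = 7579 + 1646 = 9225
Giving 2615 / 1488 / 5070 / 7164 / 4013 / 9225.
Scenario B total after 2 periods: 29575
Difference B − A = 29575 − 30163 = -588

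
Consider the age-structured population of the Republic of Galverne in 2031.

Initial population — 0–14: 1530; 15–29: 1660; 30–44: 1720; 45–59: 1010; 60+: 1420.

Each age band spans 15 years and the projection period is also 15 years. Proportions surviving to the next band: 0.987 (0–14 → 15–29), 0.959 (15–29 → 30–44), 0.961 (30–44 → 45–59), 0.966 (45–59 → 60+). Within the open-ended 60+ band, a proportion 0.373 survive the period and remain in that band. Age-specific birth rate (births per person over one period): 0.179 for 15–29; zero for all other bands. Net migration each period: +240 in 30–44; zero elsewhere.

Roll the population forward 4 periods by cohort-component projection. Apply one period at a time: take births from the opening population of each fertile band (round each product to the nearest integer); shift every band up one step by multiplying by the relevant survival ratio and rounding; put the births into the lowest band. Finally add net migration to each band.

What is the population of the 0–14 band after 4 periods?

48

Call the bands 1 to 5, youngest first.
After projecting period 1:
Births: 1660 × 0.179 = 297
Band 2: 1530 × 0.987 = 1510
Band 3: 1660 × 0.959 = 1592
Band 4: 1720 × 0.961 = 1653
Band 5: 1010 × 0.966 + 1420 × 0.373 = 976 + 530 = 1506
Net migration: Band 3 + 240 → 1832
Giving 297 / 1510 / 1832 / 1653 / 1506.
After projecting period 2:
Births: 1510 × 0.179 = 270
Band 2: 297 × 0.987 = 293
Band 3: 1510 × 0.959 = 1448
Band 4: 1832 × 0.961 = 1761
Band 5: 1653 × 0.966 + 1506 × 0.373 = 1597 + 562 = 2159
Net migration: Band 3 + 240 → 1688
Giving 270 / 293 / 1688 / 1761 / 2159.
After projecting period 3:
Births: 293 × 0.179 = 52
Band 2: 270 × 0.987 = 266
Band 3: 293 × 0.959 = 281
Band 4: 1688 × 0.961 = 1622
Band 5: 1761 × 0.966 + 2159 × 0.373 = 1701 + 805 = 2506
Net migration: Band 3 + 240 → 521
Giving 52 / 266 / 521 / 1622 / 2506.
After projecting period 4:
Births: 266 × 0.179 = 48
Band 2: 52 × 0.987 = 51
Band 3: 266 × 0.959 = 255
Band 4: 521 × 0.961 = 501
Band 5: 1622 × 0.966 + 2506 × 0.373 = 1567 + 935 = 2502
Net migration: Band 3 + 240 → 495
Giving 48 / 51 / 495 / 501 / 2502.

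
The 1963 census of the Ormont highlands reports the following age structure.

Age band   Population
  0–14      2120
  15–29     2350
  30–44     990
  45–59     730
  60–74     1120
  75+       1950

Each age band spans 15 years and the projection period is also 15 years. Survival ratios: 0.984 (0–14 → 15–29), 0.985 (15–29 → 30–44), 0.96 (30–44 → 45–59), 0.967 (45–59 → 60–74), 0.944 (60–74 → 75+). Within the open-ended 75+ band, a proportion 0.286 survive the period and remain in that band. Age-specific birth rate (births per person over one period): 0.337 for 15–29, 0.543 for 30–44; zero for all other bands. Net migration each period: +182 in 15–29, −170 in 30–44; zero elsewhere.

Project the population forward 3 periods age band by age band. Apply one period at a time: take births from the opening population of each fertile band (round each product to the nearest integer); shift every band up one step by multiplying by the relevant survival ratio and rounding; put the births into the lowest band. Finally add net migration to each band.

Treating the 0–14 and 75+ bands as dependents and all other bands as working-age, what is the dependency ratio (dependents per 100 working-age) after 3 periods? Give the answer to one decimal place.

38.3

[period 1]
Births: 2350 × 0.337 = 792  |  990 × 0.543 = 538 → total 1330
15–29: 2120 × 0.984 = 2086
30–44: 2350 × 0.985 = 2315
45–59: 990 × 0.96 = 950
60–74: 730 × 0.967 = 706
75+: 1120 × 0.944 + 1950 × 0.286 = 1057 + 558 = 1615
Net migration: 15–29 + 182 → 2268; 30–44 − 170 → 2145
→ [1330, 2268, 2145, 950, 706, 1615]
[period 2]
Births: 2268 × 0.337 = 764  |  2145 × 0.543 = 1165 → total 1929
15–29: 1330 × 0.984 = 1309
30–44: 2268 × 0.985 = 2234
45–59: 2145 × 0.96 = 2059
60–74: 950 × 0.967 = 919
75+: 706 × 0.944 + 1615 × 0.286 = 666 + 462 = 1128
Net migration: 15–29 + 182 → 1491; 30–44 − 170 → 2064
→ [1929, 1491, 2064, 2059, 919, 1128]
[period 3]
Births: 1491 × 0.337 = 502  |  2064 × 0.543 = 1121 → total 1623
15–29: 1929 × 0.984 = 1898
30–44: 1491 × 0.985 = 1469
45–59: 2064 × 0.96 = 1981
60–74: 2059 × 0.967 = 1991
75+: 919 × 0.944 + 1128 × 0.286 = 868 + 323 = 1191
Net migration: 15–29 + 182 → 2080; 30–44 − 170 → 1299
→ [1623, 2080, 1299, 1981, 1991, 1191]
Dependents (band 0–14 + band 75+) = 1623 + 1191 = 2814; working-age = 7351; ratio = 2814/7351 × 100 = 38.3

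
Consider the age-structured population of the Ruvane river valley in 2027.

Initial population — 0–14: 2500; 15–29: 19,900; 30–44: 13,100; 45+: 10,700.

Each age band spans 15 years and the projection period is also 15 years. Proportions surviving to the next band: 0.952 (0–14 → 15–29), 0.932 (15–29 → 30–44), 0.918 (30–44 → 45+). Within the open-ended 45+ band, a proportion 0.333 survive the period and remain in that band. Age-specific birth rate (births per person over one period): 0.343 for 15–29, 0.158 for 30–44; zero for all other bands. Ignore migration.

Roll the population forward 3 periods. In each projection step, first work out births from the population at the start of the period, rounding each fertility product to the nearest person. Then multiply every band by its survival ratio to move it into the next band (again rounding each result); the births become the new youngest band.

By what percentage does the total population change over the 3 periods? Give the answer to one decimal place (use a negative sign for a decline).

Period 1.
Births: 19900 × 0.343 = 6826  |  13100 × 0.158 = 2070 → total 8896
15–29: 2500 × 0.952 = 2380
30–44: 19900 × 0.932 = 18547
45+: 13100 × 0.918 + 10700 × 0.333 = 12026 + 3563 = 15589
Giving 8896 / 2380 / 18547 / 15589.
Period 2.
Births: 2380 × 0.343 = 816  |  18547 × 0.158 = 2930 → total 3746
15–29: 8896 × 0.952 = 8469
30–44: 2380 × 0.932 = 2218
45+: 18547 × 0.918 + 15589 × 0.333 = 17026 + 5191 = 22217
Giving 3746 / 8469 / 2218 / 22217.
Period 3.
Births: 8469 × 0.343 = 2905  |  2218 × 0.158 = 350 → total 3255
15–29: 3746 × 0.952 = 3566
30–44: 8469 × 0.932 = 7893
45+: 2218 × 0.918 + 22217 × 0.333 = 2036 + 7398 = 9434
Giving 3255 / 3566 / 7893 / 9434.
Total: 46200 → 24148; change = -22052; percentage change = -47.7%

-47.7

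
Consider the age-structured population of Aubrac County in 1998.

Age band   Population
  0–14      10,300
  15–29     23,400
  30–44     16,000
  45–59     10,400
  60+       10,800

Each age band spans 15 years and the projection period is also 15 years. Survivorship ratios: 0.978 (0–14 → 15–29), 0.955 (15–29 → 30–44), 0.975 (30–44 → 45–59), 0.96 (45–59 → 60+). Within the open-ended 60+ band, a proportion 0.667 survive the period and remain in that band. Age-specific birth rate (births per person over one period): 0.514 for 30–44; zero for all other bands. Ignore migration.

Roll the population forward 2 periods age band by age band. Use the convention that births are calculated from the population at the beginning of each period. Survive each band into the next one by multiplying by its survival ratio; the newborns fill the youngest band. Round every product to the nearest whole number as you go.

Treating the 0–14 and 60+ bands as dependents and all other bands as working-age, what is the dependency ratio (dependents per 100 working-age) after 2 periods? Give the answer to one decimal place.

Period 1:
Births: 16000 * 0.514 = 8224
15–29: 10300 * 0.978 = 10073
30–44: 23400 * 0.955 = 22347
45–59: 16000 * 0.975 = 15600
60+: 10400 * 0.96 + 10800 * 0.667 = 9984 + 7204 = 17188
→ [8224, 10073, 22347, 15600, 17188]
Period 2:
Births: 22347 * 0.514 = 11486
15–29: 8224 * 0.978 = 8043
30–44: 10073 * 0.955 = 9620
45–59: 22347 * 0.975 = 21788
60+: 15600 * 0.96 + 17188 * 0.667 = 14976 + 11464 = 26440
→ [11486, 8043, 9620, 21788, 26440]
Dependents (band 0–14 + band 60+) = 11486 + 26440 = 37926; working-age = 39451; ratio = 37926/39451 × 100 = 96.1

96.1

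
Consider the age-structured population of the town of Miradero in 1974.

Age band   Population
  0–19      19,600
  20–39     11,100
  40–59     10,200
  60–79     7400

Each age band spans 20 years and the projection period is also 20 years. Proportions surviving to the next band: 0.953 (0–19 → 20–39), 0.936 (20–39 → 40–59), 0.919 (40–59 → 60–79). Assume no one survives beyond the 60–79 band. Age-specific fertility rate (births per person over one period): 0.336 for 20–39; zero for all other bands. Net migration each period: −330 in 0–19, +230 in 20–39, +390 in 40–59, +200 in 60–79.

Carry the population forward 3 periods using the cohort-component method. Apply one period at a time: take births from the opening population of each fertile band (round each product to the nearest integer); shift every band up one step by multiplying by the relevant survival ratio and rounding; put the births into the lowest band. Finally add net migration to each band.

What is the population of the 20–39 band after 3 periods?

5970

Numbering the groups 1..4 from youngest to oldest:
After projecting period 1:
Births: 11100 * 0.336 = 3730
Group 2: 19600 * 0.953 = 18679
Group 3: 11100 * 0.936 = 10390
Group 4: 10200 * 0.919 = 9374
Net migration: Group 1 − 330 → 3400; Group 2 + 230 → 18909; Group 3 + 390 → 10780; Group 4 + 200 → 9574
→ [3400, 18909, 10780, 9574]
After projecting period 2:
Births: 18909 * 0.336 = 6353
Group 2: 3400 * 0.953 = 3240
Group 3: 18909 * 0.936 = 17699
Group 4: 10780 * 0.919 = 9907
Net migration: Group 1 − 330 → 6023; Group 2 + 230 → 3470; Group 3 + 390 → 18089; Group 4 + 200 → 10107
→ [6023, 3470, 18089, 10107]
After projecting period 3:
Births: 3470 * 0.336 = 1166
Group 2: 6023 * 0.953 = 5740
Group 3: 3470 * 0.936 = 3248
Group 4: 18089 * 0.919 = 16624
Net migration: Group 1 − 330 → 836; Group 2 + 230 → 5970; Group 3 + 390 → 3638; Group 4 + 200 → 16824
→ [836, 5970, 3638, 16824]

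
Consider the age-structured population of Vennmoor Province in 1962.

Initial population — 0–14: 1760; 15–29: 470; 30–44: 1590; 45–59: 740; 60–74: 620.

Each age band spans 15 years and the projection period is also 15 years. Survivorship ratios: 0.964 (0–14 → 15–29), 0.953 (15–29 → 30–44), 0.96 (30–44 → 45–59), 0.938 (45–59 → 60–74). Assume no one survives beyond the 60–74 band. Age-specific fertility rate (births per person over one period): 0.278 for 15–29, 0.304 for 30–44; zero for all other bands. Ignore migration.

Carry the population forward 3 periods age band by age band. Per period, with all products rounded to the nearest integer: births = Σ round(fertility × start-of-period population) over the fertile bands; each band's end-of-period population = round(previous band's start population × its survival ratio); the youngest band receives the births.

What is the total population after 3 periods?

After projecting period 1:
Births: 470 × 0.278 = 131 ; 1590 × 0.304 = 483 → total 614
15–29: 1760 × 0.964 = 1697
30–44: 470 × 0.953 = 448
45–59: 1590 × 0.96 = 1526
60–74: 740 × 0.938 = 694
Population now: 0–14=614, 15–29=1697, 30–44=448, 45–59=1526, 60–74=694
After projecting period 2:
Births: 1697 × 0.278 = 472 ; 448 × 0.304 = 136 → total 608
15–29: 614 × 0.964 = 592
30–44: 1697 × 0.953 = 1617
45–59: 448 × 0.96 = 430
60–74: 1526 × 0.938 = 1431
Population now: 0–14=608, 15–29=592, 30–44=1617, 45–59=430, 60–74=1431
After projecting period 3:
Births: 592 × 0.278 = 165 ; 1617 × 0.304 = 492 → total 657
15–29: 608 × 0.964 = 586
30–44: 592 × 0.953 = 564
45–59: 1617 × 0.96 = 1552
60–74: 430 × 0.938 = 403
Population now: 0–14=657, 15–29=586, 30–44=564, 45–59=1552, 60–74=403
Total after period 3: 657 + 586 + 564 + 1552 + 403 = 3762

3762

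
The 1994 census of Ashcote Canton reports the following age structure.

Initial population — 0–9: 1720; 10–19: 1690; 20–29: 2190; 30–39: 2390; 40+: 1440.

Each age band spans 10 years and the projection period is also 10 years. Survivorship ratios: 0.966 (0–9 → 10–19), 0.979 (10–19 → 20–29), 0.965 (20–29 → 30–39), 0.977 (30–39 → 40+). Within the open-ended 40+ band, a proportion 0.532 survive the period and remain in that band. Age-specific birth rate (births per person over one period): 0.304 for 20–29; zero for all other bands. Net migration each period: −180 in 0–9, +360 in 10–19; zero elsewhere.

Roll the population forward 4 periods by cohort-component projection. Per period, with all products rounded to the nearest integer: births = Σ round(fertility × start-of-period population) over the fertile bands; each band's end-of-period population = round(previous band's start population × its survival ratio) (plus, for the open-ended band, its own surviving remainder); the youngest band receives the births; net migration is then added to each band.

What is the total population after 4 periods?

6025

Let group 1 be 0–9 through group 5 = 40+.
[period 1]
Births: 2190 × 0.304 = 666
Group 2: 1720 × 0.966 = 1662
Group 3: 1690 × 0.979 = 1655
Group 4: 2190 × 0.965 = 2113
Group 5: 2390 × 0.977 + 1440 × 0.532 = 2335 + 766 = 3101
Net migration: Group 1 − 180 → 486; Group 2 + 360 → 2022
End of period: [486, 2022, 1655, 2113, 3101]
[period 2]
Births: 1655 × 0.304 = 503
Group 2: 486 × 0.966 = 469
Group 3: 2022 × 0.979 = 1980
Group 4: 1655 × 0.965 = 1597
Group 5: 2113 × 0.977 + 3101 × 0.532 = 2064 + 1650 = 3714
Net migration: Group 1 − 180 → 323; Group 2 + 360 → 829
End of period: [323, 829, 1980, 1597, 3714]
[period 3]
Births: 1980 × 0.304 = 602
Group 2: 323 × 0.966 = 312
Group 3: 829 × 0.979 = 812
Group 4: 1980 × 0.965 = 1911
Group 5: 1597 × 0.977 + 3714 × 0.532 = 1560 + 1976 = 3536
Net migration: Group 1 − 180 → 422; Group 2 + 360 → 672
End of period: [422, 672, 812, 1911, 3536]
[period 4]
Births: 812 × 0.304 = 247
Group 2: 422 × 0.966 = 408
Group 3: 672 × 0.979 = 658
Group 4: 812 × 0.965 = 784
Group 5: 1911 × 0.977 + 3536 × 0.532 = 1867 + 1881 = 3748
Net migration: Group 1 − 180 → 67; Group 2 + 360 → 768
End of period: [67, 768, 658, 784, 3748]
Total after period 4: 67 + 768 + 658 + 784 + 3748 = 6025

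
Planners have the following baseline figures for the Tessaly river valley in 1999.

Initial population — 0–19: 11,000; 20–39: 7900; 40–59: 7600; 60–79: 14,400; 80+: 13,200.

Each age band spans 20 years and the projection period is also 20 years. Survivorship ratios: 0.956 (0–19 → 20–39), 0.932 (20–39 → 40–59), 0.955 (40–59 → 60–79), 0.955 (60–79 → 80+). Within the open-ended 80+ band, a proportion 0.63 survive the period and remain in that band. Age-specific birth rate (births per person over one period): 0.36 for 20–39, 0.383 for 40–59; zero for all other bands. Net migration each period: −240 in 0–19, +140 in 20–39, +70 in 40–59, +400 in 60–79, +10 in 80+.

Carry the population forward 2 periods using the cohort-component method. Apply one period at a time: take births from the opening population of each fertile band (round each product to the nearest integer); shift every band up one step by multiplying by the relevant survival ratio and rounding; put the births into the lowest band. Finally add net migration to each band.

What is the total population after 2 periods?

50587

— Period 1 —
Births: 7900 * 0.36 = 2844  |  7600 * 0.383 = 2911 → total 5755
20–39: 11000 * 0.956 = 10516
40–59: 7900 * 0.932 = 7363
60–79: 7600 * 0.955 = 7258
80+: 14400 * 0.955 + 13200 * 0.63 = 13752 + 8316 = 22068
Net migration: 0–19 − 240 → 5515; 20–39 + 140 → 10656; 40–59 + 70 → 7433; 60–79 + 400 → 7658; 80+ + 10 → 22078
Giving 5515 / 10656 / 7433 / 7658 / 22078.
— Period 2 —
Births: 10656 * 0.36 = 3836  |  7433 * 0.383 = 2847 → total 6683
20–39: 5515 * 0.956 = 5272
40–59: 10656 * 0.932 = 9931
60–79: 7433 * 0.955 = 7099
80+: 7658 * 0.955 + 22078 * 0.63 = 7313 + 13909 = 21222
Net migration: 0–19 − 240 → 6443; 20–39 + 140 → 5412; 40–59 + 70 → 10001; 60–79 + 400 → 7499; 80+ + 10 → 21232
Giving 6443 / 5412 / 10001 / 7499 / 21232.
Total after period 2: 6443 + 5412 + 10001 + 7499 + 21232 = 50587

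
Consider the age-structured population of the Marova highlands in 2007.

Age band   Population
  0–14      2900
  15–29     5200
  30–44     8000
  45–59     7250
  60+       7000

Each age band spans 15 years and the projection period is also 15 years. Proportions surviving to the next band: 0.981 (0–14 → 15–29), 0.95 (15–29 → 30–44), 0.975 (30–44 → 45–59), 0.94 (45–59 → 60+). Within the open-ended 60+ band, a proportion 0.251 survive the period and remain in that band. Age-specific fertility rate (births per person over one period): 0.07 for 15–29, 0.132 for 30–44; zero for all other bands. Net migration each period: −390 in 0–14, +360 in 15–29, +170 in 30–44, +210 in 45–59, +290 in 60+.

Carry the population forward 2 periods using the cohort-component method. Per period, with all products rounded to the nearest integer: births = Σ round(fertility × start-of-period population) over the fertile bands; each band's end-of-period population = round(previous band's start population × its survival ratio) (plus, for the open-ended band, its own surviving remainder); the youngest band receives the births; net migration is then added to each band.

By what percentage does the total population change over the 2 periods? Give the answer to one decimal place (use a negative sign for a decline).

-33.0

(Groups numbered youngest = 1 to oldest = 5.)
— Period 1 —
Births: 5200 × 0.07 = 364 ; 8000 × 0.132 = 1056 → total 1420
Group 2: 2900 × 0.981 = 2845
Group 3: 5200 × 0.95 = 4940
Group 4: 8000 × 0.975 = 7800
Group 5: 7250 × 0.94 + 7000 × 0.251 = 6815 + 1757 = 8572
Net migration: Group 1 − 390 → 1030; Group 2 + 360 → 3205; Group 3 + 170 → 5110; Group 4 + 210 → 8010; Group 5 + 290 → 8862
Population now: 0–14=1030, 15–29=3205, 30–44=5110, 45–59=8010, 60+=8862
— Period 2 —
Births: 3205 × 0.07 = 224 ; 5110 × 0.132 = 675 → total 899
Group 2: 1030 × 0.981 = 1010
Group 3: 3205 × 0.95 = 3045
Group 4: 5110 × 0.975 = 4982
Group 5: 8010 × 0.94 + 8862 × 0.251 = 7529 + 2224 = 9753
Net migration: Group 1 − 390 → 509; Group 2 + 360 → 1370; Group 3 + 170 → 3215; Group 4 + 210 → 5192; Group 5 + 290 → 10043
Population now: 0–14=509, 15–29=1370, 30–44=3215, 45–59=5192, 60+=10043
Total: 30350 → 20329; change = -10021; percentage change = -33.0%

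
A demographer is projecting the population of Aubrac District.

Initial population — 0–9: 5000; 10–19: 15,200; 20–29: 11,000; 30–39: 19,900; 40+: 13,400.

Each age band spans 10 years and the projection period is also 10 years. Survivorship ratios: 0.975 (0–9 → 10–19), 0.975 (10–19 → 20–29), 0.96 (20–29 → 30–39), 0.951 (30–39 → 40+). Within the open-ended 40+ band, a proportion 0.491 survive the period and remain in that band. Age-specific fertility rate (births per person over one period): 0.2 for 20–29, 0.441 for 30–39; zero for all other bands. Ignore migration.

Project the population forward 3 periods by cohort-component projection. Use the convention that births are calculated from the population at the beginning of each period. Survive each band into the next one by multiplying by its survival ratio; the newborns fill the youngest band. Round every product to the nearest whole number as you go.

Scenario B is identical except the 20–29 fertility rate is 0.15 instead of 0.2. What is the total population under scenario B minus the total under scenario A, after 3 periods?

-1483

Period 1.
Births: 11000 × 0.2 = 2200  |  19900 × 0.441 = 8776 → total 10976
10–19: 5000 × 0.975 = 4875
20–29: 15200 × 0.975 = 14820
30–39: 11000 × 0.96 = 10560
40+: 19900 × 0.951 + 13400 × 0.491 = 18925 + 6579 = 25504
→ [10976, 4875, 14820, 10560, 25504]
Period 2.
Births: 14820 × 0.2 = 2964  |  10560 × 0.441 = 4657 → total 7621
10–19: 10976 × 0.975 = 10702
20–29: 4875 × 0.975 = 4753
30–39: 14820 × 0.96 = 14227
40+: 10560 × 0.951 + 25504 × 0.491 = 10043 + 12522 = 22565
→ [7621, 10702, 4753, 14227, 22565]
Period 3.
Births: 4753 × 0.2 = 951  |  14227 × 0.441 = 6274 → total 7225
10–19: 7621 × 0.975 = 7430
20–29: 10702 × 0.975 = 10434
30–39: 4753 × 0.96 = 4563
40+: 14227 × 0.951 + 22565 × 0.491 = 13530 + 11079 = 24609
→ [7225, 7430, 10434, 4563, 24609]
Scenario A total after 3 periods: 54261
Scenario B projection —
Period 1.
Births: 11000 × 0.15 = 1650  |  19900 × 0.441 = 8776 → total 10426
10–19: 5000 × 0.975 = 4875
20–29: 15200 × 0.975 = 14820
30–39: 11000 × 0.96 = 10560
40+: 19900 × 0.951 + 13400 × 0.491 = 18925 + 6579 = 25504
→ [10426, 4875, 14820, 10560, 25504]
Period 2.
Births: 14820 × 0.15 = 2223  |  10560 × 0.441 = 4657 → total 6880
10–19: 10426 × 0.975 = 10165
20–29: 4875 × 0.975 = 4753
30–39: 14820 × 0.96 = 14227
40+: 10560 × 0.951 + 25504 × 0.491 = 10043 + 12522 = 22565
→ [6880, 10165, 4753, 14227, 22565]
Period 3.
Births: 4753 × 0.15 = 713  |  14227 × 0.441 = 6274 → total 6987
10–19: 6880 × 0.975 = 6708
20–29: 10165 × 0.975 = 9911
30–39: 4753 × 0.96 = 4563
40+: 14227 × 0.951 + 22565 × 0.491 = 13530 + 11079 = 24609
→ [6987, 6708, 9911, 4563, 24609]
Scenario B total after 3 periods: 52778
Difference B − A = 52778 − 54261 = -1483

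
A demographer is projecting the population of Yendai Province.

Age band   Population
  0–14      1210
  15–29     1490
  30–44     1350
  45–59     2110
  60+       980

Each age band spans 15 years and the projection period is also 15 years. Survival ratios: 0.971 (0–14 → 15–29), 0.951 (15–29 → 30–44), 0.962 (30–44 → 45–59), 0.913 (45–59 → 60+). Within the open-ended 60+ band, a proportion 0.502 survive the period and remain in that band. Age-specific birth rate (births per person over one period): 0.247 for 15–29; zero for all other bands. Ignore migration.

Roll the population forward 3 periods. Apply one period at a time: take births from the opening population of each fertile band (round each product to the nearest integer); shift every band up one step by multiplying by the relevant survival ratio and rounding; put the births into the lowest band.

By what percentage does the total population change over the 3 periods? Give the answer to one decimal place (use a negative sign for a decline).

-40.7

Numbering the bands 1..5 from youngest to oldest:
[period 1]
Births: 1490 * 0.247 = 368
Band 2: 1210 * 0.971 = 1175
Band 3: 1490 * 0.951 = 1417
Band 4: 1350 * 0.962 = 1299
Band 5: 2110 * 0.913 + 980 * 0.502 = 1926 + 492 = 2418
Giving 368 / 1175 / 1417 / 1299 / 2418.
[period 2]
Births: 1175 * 0.247 = 290
Band 2: 368 * 0.971 = 357
Band 3: 1175 * 0.951 = 1117
Band 4: 1417 * 0.962 = 1363
Band 5: 1299 * 0.913 + 2418 * 0.502 = 1186 + 1214 = 2400
Giving 290 / 357 / 1117 / 1363 / 2400.
[period 3]
Births: 357 * 0.247 = 88
Band 2: 290 * 0.971 = 282
Band 3: 357 * 0.951 = 340
Band 4: 1117 * 0.962 = 1075
Band 5: 1363 * 0.913 + 2400 * 0.502 = 1244 + 1205 = 2449
Giving 88 / 282 / 340 / 1075 / 2449.
Total: 7140 → 4234; change = -2906; percentage change = -40.7%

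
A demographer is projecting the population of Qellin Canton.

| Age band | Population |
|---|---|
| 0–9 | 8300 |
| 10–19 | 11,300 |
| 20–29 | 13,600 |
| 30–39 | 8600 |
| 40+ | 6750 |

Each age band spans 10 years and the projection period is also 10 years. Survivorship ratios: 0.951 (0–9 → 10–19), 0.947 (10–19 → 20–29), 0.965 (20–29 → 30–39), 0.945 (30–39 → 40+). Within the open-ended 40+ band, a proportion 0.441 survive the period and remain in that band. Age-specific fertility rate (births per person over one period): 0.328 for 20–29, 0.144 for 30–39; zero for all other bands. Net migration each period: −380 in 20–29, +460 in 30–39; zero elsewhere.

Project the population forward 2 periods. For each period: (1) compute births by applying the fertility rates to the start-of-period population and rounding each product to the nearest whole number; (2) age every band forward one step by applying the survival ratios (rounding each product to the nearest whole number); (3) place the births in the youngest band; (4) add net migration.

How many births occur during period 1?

5699

— Period 1 —
Births: 13600 × 0.328 = 4461 ; 8600 × 0.144 = 1238 → 5699
10–19: 8300 × 0.951 = 7893
20–29: 11300 × 0.947 = 10701
30–39: 13600 × 0.965 = 13124
40+: 8600 × 0.945 + 6750 × 0.441 = 8127 + 2977 = 11104
Net migration: 20–29 − 380 → 10321; 30–39 + 460 → 13584
→ [5699, 7893, 10321, 13584, 11104]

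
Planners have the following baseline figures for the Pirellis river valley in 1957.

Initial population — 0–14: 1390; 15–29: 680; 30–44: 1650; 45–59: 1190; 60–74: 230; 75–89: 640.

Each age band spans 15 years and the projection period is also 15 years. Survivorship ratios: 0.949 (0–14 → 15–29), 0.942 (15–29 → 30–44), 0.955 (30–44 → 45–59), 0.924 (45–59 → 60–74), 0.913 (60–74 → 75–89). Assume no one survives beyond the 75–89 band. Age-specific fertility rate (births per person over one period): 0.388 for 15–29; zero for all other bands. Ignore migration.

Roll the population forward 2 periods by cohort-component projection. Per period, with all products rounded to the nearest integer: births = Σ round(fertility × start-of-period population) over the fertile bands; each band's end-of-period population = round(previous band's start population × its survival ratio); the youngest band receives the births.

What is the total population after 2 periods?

5077

Period 1:
Births: 680 × 0.388 = 264
15–29: 1390 × 0.949 = 1319
30–44: 680 × 0.942 = 641
45–59: 1650 × 0.955 = 1576
60–74: 1190 × 0.924 = 1100
75–89: 230 × 0.913 = 210
End of period: [264, 1319, 641, 1576, 1100, 210]
Period 2:
Births: 1319 × 0.388 = 512
15–29: 264 × 0.949 = 251
30–44: 1319 × 0.942 = 1242
45–59: 641 × 0.955 = 612
60–74: 1576 × 0.924 = 1456
75–89: 1100 × 0.913 = 1004
End of period: [512, 251, 1242, 612, 1456, 1004]
Total after period 2: 512 + 251 + 1242 + 612 + 1456 + 1004 = 5077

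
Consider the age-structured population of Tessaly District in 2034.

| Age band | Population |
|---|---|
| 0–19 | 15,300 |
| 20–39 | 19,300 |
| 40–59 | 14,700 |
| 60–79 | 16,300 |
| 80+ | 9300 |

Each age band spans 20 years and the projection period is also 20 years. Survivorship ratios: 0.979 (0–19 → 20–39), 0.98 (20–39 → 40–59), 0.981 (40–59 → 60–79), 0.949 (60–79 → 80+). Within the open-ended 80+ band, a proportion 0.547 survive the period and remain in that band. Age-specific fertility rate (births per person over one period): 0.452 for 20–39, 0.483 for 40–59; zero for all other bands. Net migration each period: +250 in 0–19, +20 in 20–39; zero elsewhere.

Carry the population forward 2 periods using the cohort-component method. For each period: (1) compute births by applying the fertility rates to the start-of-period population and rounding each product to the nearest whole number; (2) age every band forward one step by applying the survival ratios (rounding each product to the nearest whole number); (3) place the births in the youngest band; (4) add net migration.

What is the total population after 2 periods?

90105

Let band 1 be 0–19 through band 5 = 80+.
Period 1:
Births: 19300 * 0.452 = 8724 ; 14700 * 0.483 = 7100 ⇒ total 15824
Band 2: 15300 * 0.979 = 14979
Band 3: 19300 * 0.98 = 18914
Band 4: 14700 * 0.981 = 14421
Band 5: 16300 * 0.949 + 9300 * 0.547 = 15469 + 5087 = 20556
Net migration: Band 1 + 250 → 16074; Band 2 + 20 → 14999
Giving 16074 / 14999 / 18914 / 14421 / 20556.
Period 2:
Births: 14999 * 0.452 = 6780 ; 18914 * 0.483 = 9135 ⇒ total 15915
Band 2: 16074 * 0.979 = 15736
Band 3: 14999 * 0.98 = 14699
Band 4: 18914 * 0.981 = 18555
Band 5: 14421 * 0.949 + 20556 * 0.547 = 13686 + 11244 = 24930
Net migration: Band 1 + 250 → 16165; Band 2 + 20 → 15756
Giving 16165 / 15756 / 14699 / 18555 / 24930.
Total after period 2: 16165 + 15756 + 14699 + 18555 + 24930 = 90105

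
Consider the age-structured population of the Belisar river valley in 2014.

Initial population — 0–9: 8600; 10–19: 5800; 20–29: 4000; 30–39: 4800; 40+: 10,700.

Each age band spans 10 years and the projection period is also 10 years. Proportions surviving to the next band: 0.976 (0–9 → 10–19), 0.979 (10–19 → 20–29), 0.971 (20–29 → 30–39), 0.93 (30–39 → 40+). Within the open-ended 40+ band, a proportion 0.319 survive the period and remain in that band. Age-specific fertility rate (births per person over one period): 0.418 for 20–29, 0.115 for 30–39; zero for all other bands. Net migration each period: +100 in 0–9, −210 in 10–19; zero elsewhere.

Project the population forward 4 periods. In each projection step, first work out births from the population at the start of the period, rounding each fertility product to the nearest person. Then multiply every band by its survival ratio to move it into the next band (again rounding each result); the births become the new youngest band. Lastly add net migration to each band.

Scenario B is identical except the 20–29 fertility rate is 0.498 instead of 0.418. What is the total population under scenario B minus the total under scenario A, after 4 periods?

1671

Period 1:
Births: 4000 * 0.418 = 1672, 4800 * 0.115 = 552 — total 2224
10–19: 8600 * 0.976 = 8394
20–29: 5800 * 0.979 = 5678
30–39: 4000 * 0.971 = 3884
40+: 4800 * 0.93 + 10700 * 0.319 = 4464 + 3413 = 7877
Net migration: 0–9 + 100 → 2324; 10–19 − 210 → 8184
→ [2324, 8184, 5678, 3884, 7877]
Period 2:
Births: 5678 * 0.418 = 2373, 3884 * 0.115 = 447 — total 2820
10–19: 2324 * 0.976 = 2268
20–29: 8184 * 0.979 = 8012
30–39: 5678 * 0.971 = 5513
40+: 3884 * 0.93 + 7877 * 0.319 = 3612 + 2513 = 6125
Net migration: 0–9 + 100 → 2920; 10–19 − 210 → 2058
→ [2920, 2058, 8012, 5513, 6125]
Period 3:
Births: 8012 * 0.418 = 3349, 5513 * 0.115 = 634 — total 3983
10–19: 2920 * 0.976 = 2850
20–29: 2058 * 0.979 = 2015
30–39: 8012 * 0.971 = 7780
40+: 5513 * 0.93 + 6125 * 0.319 = 5127 + 1954 = 7081
Net migration: 0–9 + 100 → 4083; 10–19 − 210 → 2640
→ [4083, 2640, 2015, 7780, 7081]
Period 4:
Births: 2015 * 0.418 = 842, 7780 * 0.115 = 895 — total 1737
10–19: 4083 * 0.976 = 3985
20–29: 2640 * 0.979 = 2585
30–39: 2015 * 0.971 = 1957
40+: 7780 * 0.93 + 7081 * 0.319 = 7235 + 2259 = 9494
Net migration: 0–9 + 100 → 1837; 10–19 − 210 → 3775
→ [1837, 3775, 2585, 1957, 9494]
Scenario A total after 4 periods: 19648
Scenario B projection —
Period 1:
Births: 4000 * 0.498 = 1992, 4800 * 0.115 = 552 — total 2544
10–19: 8600 * 0.976 = 8394
20–29: 5800 * 0.979 = 5678
30–39: 4000 * 0.971 = 3884
40+: 4800 * 0.93 + 10700 * 0.319 = 4464 + 3413 = 7877
Net migration: 0–9 + 100 → 2644; 10–19 − 210 → 8184
→ [2644, 8184, 5678, 3884, 7877]
Period 2:
Births: 5678 * 0.498 = 2828, 3884 * 0.115 = 447 — total 3275
10–19: 2644 * 0.976 = 2581
20–29: 8184 * 0.979 = 8012
30–39: 5678 * 0.971 = 5513
40+: 3884 * 0.93 + 7877 * 0.319 = 3612 + 2513 = 6125
Net migration: 0–9 + 100 → 3375; 10–19 − 210 → 2371
→ [3375, 2371, 8012, 5513, 6125]
Period 3:
Births: 8012 * 0.498 = 3990, 5513 * 0.115 = 634 — total 4624
10–19: 3375 * 0.976 = 3294
20–29: 2371 * 0.979 = 2321
30–39: 8012 * 0.971 = 7780
40+: 5513 * 0.93 + 6125 * 0.319 = 5127 + 1954 = 7081
Net migration: 0–9 + 100 → 4724; 10–19 − 210 → 3084
→ [4724, 3084, 2321, 7780, 7081]
Period 4:
Births: 2321 * 0.498 = 1156, 7780 * 0.115 = 895 — total 2051
10–19: 4724 * 0.976 = 4611
20–29: 3084 * 0.979 = 3019
30–39: 2321 * 0.971 = 2254
40+: 7780 * 0.93 + 7081 * 0.319 = 7235 + 2259 = 9494
Net migration: 0–9 + 100 → 2151; 10–19 − 210 → 4401
→ [2151, 4401, 3019, 2254, 9494]
Scenario B total after 4 periods: 21319
Difference B − A = 21319 − 19648 = 1671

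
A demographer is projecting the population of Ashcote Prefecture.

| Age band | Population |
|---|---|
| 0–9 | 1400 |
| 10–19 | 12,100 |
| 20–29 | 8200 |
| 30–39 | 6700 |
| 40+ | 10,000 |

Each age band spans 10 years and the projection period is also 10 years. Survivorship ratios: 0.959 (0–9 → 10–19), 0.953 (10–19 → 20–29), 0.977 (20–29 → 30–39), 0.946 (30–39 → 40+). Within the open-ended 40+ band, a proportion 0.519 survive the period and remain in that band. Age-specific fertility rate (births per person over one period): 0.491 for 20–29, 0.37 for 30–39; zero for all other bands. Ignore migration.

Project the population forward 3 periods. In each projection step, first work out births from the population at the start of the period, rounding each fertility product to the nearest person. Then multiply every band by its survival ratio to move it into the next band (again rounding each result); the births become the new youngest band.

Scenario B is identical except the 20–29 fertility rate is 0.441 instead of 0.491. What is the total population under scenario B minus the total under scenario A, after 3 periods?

(Bands numbered youngest = 1 to oldest = 5.)
Period 1:
Births: 8200 × 0.491 = 4026 ; 6700 × 0.37 = 2479 → total 6505
Band 2: 1400 × 0.959 = 1343
Band 3: 12100 × 0.953 = 11531
Band 4: 8200 × 0.977 = 8011
Band 5: 6700 × 0.946 + 10000 × 0.519 = 6338 + 5190 = 11528
Population now: 0–9=6505, 10–19=1343, 20–29=11531, 30–39=8011, 40+=11528
Period 2:
Births: 11531 × 0.491 = 5662 ; 8011 × 0.37 = 2964 → total 8626
Band 2: 6505 × 0.959 = 6238
Band 3: 1343 × 0.953 = 1280
Band 4: 11531 × 0.977 = 11266
Band 5: 8011 × 0.946 + 11528 × 0.519 = 7578 + 5983 = 13561
Population now: 0–9=8626, 10–19=6238, 20–29=1280, 30–39=11266, 40+=13561
Period 3:
Births: 1280 × 0.491 = 628 ; 11266 × 0.37 = 4168 → total 4796
Band 2: 8626 × 0.959 = 8272
Band 3: 6238 × 0.953 = 5945
Band 4: 1280 × 0.977 = 1251
Band 5: 11266 × 0.946 + 13561 × 0.519 = 10658 + 7038 = 17696
Population now: 0–9=4796, 10–19=8272, 20–29=5945, 30–39=1251, 40+=17696
Scenario A total after 3 periods: 37960
Scenario B projection —
Period 1:
Births: 8200 × 0.441 = 3616 ; 6700 × 0.37 = 2479 → total 6095
Band 2: 1400 × 0.959 = 1343
Band 3: 12100 × 0.953 = 11531
Band 4: 8200 × 0.977 = 8011
Band 5: 6700 × 0.946 + 10000 × 0.519 = 6338 + 5190 = 11528
Population now: 0–9=6095, 10–19=1343, 20–29=11531, 30–39=8011, 40+=11528
Period 2:
Births: 11531 × 0.441 = 5085 ; 8011 × 0.37 = 2964 → total 8049
Band 2: 6095 × 0.959 = 5845
Band 3: 1343 × 0.953 = 1280
Band 4: 11531 × 0.977 = 11266
Band 5: 8011 × 0.946 + 11528 × 0.519 = 7578 + 5983 = 13561
Population now: 0–9=8049, 10–19=5845, 20–29=1280, 30–39=11266, 40+=13561
Period 3:
Births: 1280 × 0.441 = 564 ; 11266 × 0.37 = 4168 → total 4732
Band 2: 8049 × 0.959 = 7719
Band 3: 5845 × 0.953 = 5570
Band 4: 1280 × 0.977 = 1251
Band 5: 11266 × 0.946 + 13561 × 0.519 = 10658 + 7038 = 17696
Population now: 0–9=4732, 10–19=7719, 20–29=5570, 30–39=1251, 40+=17696
Scenario B total after 3 periods: 36968
Difference B − A = 36968 − 37960 = -992

-992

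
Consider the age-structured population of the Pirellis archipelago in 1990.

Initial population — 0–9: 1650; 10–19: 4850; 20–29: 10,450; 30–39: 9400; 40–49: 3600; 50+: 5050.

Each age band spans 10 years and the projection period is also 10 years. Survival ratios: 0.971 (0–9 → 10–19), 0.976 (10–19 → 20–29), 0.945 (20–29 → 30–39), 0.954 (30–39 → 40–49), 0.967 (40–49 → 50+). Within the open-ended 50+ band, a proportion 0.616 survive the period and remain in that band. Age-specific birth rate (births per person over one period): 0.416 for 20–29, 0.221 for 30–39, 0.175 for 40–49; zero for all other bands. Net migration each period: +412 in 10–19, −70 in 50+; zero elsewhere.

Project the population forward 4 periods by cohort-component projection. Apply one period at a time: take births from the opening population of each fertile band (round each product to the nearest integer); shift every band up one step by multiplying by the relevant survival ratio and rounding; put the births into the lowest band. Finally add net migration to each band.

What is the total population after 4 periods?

Let group 1 be 0–9 through group 6 = 50+.
[period 1]
Births: 10450 * 0.416 = 4347 ; 9400 * 0.221 = 2077 ; 3600 * 0.175 = 630 → 7054
Group 2: 1650 * 0.971 = 1602
Group 3: 4850 * 0.976 = 4734
Group 4: 10450 * 0.945 = 9875
Group 5: 9400 * 0.954 = 8968
Group 6: 3600 * 0.967 + 5050 * 0.616 = 3481 + 3111 = 6592
Net migration: Group 2 + 412 → 2014; Group 6 − 70 → 6522
Giving 7054 / 2014 / 4734 / 9875 / 8968 / 6522.
[period 2]
Births: 4734 * 0.416 = 1969 ; 9875 * 0.221 = 2182 ; 8968 * 0.175 = 1569 → 5720
Group 2: 7054 * 0.971 = 6849
Group 3: 2014 * 0.976 = 1966
Group 4: 4734 * 0.945 = 4474
Group 5: 9875 * 0.954 = 9421
Group 6: 8968 * 0.967 + 6522 * 0.616 = 8672 + 4018 = 12690
Net migration: Group 2 + 412 → 7261; Group 6 − 70 → 12620
Giving 5720 / 7261 / 1966 / 4474 / 9421 / 12620.
[period 3]
Births: 1966 * 0.416 = 818 ; 4474 * 0.221 = 989 ; 9421 * 0.175 = 1649 → 3456
Group 2: 5720 * 0.971 = 5554
Group 3: 7261 * 0.976 = 7087
Group 4: 1966 * 0.945 = 1858
Group 5: 4474 * 0.954 = 4268
Group 6: 9421 * 0.967 + 12620 * 0.616 = 9110 + 7774 = 16884
Net migration: Group 2 + 412 → 5966; Group 6 − 70 → 16814
Giving 3456 / 5966 / 7087 / 1858 / 4268 / 16814.
[period 4]
Births: 7087 * 0.416 = 2948 ; 1858 * 0.221 = 411 ; 4268 * 0.175 = 747 → 4106
Group 2: 3456 * 0.971 = 3356
Group 3: 5966 * 0.976 = 5823
Group 4: 7087 * 0.945 = 6697
Group 5: 1858 * 0.954 = 1773
Group 6: 4268 * 0.967 + 16814 * 0.616 = 4127 + 10357 = 14484
Net migration: Group 2 + 412 → 3768; Group 6 − 70 → 14414
Giving 4106 / 3768 / 5823 / 6697 / 1773 / 14414.
Total after period 4: 4106 + 3768 + 5823 + 6697 + 1773 + 14414 = 36581

36581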